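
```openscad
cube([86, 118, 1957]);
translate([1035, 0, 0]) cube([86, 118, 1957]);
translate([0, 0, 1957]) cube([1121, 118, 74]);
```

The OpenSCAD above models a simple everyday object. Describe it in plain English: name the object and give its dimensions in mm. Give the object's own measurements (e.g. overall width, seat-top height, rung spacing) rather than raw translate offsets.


A door frame. The clear opening is 949 mm wide and 1957 mm high. Two 86 mm wide jambs, 118 mm deep, stand either side of the opening from the floor to the top of the opening. A 74 mm thick head sits across the top of both jambs, spanning the full outside width of the frame.


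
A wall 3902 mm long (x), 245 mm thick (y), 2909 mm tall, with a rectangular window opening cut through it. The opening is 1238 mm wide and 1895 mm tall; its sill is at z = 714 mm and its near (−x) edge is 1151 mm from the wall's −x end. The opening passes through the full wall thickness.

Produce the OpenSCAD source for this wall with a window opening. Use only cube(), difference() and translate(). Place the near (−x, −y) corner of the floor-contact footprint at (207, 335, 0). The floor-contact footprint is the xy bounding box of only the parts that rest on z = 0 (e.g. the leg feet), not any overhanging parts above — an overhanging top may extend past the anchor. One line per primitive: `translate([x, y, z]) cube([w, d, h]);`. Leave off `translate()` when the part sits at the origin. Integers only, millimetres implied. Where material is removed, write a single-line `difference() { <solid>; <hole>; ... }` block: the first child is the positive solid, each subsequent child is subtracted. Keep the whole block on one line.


difference() { translate([207, 335, 0]) cube([3902, 245, 2909]); translate([1358, 335, 714]) cube([1238, 245, 1895]); }


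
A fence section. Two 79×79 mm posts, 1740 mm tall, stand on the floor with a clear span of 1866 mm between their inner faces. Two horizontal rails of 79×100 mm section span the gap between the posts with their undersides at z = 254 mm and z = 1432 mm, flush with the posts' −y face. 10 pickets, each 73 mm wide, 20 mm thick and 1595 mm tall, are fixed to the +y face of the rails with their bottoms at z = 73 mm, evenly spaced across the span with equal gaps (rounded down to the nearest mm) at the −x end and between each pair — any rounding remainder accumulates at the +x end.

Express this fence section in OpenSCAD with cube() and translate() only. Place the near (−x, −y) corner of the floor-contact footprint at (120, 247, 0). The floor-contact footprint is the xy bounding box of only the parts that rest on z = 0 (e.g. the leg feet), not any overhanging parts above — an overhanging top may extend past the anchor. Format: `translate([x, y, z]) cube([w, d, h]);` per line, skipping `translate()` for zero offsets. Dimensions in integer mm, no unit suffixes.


translate([120, 247, 0]) cube([79, 79, 1740]);
translate([2065, 247, 0]) cube([79, 79, 1740]);
translate([199, 247, 254]) cube([1866, 79, 100]);
translate([199, 247, 1432]) cube([1866, 79, 100]);
translate([302, 326, 73]) cube([73, 20, 1595]);
translate([478, 326, 73]) cube([73, 20, 1595]);
translate([654, 326, 73]) cube([73, 20, 1595]);
translate([830, 326, 73]) cube([73, 20, 1595]);
translate([1006, 326, 73]) cube([73, 20, 1595]);
translate([1182, 326, 73]) cube([73, 20, 1595]);
translate([1358, 326, 73]) cube([73, 20, 1595]);
translate([1534, 326, 73]) cube([73, 20, 1595]);
translate([1710, 326, 73]) cube([73, 20, 1595]);
translate([1886, 326, 73]) cube([73, 20, 1595]);


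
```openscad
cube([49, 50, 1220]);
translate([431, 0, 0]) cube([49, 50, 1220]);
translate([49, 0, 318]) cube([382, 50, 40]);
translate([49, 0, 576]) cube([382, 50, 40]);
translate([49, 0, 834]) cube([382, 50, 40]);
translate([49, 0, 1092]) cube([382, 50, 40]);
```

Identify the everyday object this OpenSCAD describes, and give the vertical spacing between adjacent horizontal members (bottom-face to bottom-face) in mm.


A ladder. The rung spacing is 258 mm.

Two tall 49×50 posts with 4 short bars between them — a ladder. Adjacent rungs sit at z = 318 and z = 576, so the spacing is 576 − 318 = 258 mm.


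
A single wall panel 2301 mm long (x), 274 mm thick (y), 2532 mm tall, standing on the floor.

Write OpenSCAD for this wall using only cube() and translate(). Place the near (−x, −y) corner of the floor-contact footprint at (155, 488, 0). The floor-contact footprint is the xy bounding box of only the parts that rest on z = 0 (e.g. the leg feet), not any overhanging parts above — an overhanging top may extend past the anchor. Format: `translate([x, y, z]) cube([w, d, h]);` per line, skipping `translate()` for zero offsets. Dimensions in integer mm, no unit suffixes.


translate([155, 488, 0]) cube([2301, 274, 2532]);


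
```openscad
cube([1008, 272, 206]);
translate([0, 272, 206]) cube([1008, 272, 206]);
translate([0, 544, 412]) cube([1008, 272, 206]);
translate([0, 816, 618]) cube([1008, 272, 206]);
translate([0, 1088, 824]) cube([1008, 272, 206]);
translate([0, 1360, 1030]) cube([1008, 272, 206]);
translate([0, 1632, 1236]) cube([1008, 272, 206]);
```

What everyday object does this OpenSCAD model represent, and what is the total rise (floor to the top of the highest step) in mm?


A staircase. The total rise is 1442 mm.

7 identical blocks, each offset up and back from the previous — a staircase. Each step is 206 mm tall and there are 7 of them, so the total rise is 7 × 206 = 1442 mm.


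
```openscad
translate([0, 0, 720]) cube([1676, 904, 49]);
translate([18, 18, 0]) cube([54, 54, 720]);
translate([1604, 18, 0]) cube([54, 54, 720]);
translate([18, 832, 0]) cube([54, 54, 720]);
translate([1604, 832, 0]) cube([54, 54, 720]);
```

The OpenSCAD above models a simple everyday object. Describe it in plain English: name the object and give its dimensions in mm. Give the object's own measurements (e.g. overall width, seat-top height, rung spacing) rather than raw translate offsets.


A table: top 1676 mm (x) × 904 mm (y), 49 mm thick, upper face at z = 769 mm, on four 54×54 mm square legs, each inset 18 mm from the nearest pair of top edges from z = 0 to the bottom of the top.


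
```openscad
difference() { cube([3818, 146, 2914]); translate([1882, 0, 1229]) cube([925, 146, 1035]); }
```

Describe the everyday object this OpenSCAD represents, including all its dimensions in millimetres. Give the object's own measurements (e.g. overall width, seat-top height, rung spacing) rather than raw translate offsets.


A wall 3818 mm long (x), 146 mm thick (y), 2914 mm tall, with a rectangular window opening cut through it. The opening is 925 mm wide and 1035 mm tall; its sill is at z = 1229 mm and its near (−x) edge is 1882 mm from the wall's −x end. The opening passes through the full wall thickness.


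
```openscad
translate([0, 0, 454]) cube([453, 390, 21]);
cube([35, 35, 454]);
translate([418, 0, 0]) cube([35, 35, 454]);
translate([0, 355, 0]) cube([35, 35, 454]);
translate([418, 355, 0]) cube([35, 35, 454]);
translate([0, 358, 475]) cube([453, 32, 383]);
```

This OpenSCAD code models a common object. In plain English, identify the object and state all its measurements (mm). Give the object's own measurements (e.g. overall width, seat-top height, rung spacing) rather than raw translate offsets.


A chair. The seat is a 453×390×21 mm slab with its top at z = 475 mm, on four 35×35 mm corner legs (flush with the seat edges, standing on z = 0). A flat backrest 32 mm thick, 383 mm tall, spans the full seat width and rises from the seat top along its +y edge, rear face flush with the rear of the seat.


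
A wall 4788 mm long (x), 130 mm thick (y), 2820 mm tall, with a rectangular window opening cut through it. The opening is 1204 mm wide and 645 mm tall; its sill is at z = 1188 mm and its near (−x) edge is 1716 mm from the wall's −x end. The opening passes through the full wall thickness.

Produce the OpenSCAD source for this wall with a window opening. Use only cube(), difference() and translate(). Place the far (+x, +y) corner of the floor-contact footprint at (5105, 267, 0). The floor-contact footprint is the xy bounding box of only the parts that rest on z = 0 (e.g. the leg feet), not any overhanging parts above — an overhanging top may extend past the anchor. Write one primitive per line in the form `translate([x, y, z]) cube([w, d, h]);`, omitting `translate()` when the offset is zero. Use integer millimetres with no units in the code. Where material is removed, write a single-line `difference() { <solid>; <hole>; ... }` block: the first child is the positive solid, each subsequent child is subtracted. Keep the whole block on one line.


difference() { translate([317, 137, 0]) cube([4788, 130, 2820]); translate([2033, 137, 1188]) cube([1204, 130, 645]); }


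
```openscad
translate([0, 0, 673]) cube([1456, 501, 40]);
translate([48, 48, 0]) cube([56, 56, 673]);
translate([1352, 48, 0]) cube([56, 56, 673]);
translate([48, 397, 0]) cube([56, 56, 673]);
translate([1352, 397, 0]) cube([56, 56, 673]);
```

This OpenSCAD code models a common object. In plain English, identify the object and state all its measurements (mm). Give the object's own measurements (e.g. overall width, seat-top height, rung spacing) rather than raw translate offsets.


A table: top 1456 mm (x) × 501 mm (y), 40 mm thick, upper face at z = 713 mm, on four 56×56 mm square legs, each inset 48 mm from the nearest pair of top edges from z = 0 to the bottom of the top.


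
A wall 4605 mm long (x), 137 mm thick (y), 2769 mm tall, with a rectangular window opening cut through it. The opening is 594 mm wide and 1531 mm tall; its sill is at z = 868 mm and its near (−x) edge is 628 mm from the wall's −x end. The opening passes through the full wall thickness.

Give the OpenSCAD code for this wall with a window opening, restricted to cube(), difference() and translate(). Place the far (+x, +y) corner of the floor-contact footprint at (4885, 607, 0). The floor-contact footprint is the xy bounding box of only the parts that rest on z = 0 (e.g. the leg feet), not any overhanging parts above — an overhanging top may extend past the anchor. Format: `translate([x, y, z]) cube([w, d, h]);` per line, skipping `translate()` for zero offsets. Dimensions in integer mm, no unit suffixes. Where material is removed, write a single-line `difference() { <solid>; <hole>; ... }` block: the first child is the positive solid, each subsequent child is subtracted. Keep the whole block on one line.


difference() { translate([280, 470, 0]) cube([4605, 137, 2769]); translate([908, 470, 868]) cube([594, 137, 1531]); }


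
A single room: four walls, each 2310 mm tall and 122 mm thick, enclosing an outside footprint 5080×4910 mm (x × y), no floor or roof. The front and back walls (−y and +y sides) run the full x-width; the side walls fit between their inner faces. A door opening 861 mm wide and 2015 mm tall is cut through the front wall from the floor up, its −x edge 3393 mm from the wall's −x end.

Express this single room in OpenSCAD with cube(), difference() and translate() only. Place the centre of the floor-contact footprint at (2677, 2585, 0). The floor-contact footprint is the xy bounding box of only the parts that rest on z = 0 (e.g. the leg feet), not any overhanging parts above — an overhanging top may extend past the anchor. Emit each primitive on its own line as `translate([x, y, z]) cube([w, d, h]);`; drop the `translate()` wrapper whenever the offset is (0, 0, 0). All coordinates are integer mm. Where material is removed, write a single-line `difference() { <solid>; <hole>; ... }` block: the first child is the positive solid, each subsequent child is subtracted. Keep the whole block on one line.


difference() { translate([137, 130, 0]) cube([5080, 122, 2310]); translate([3530, 130, 0]) cube([861, 122, 2015]); }
translate([137, 4918, 0]) cube([5080, 122, 2310]);
translate([137, 252, 0]) cube([122, 4666, 2310]);
translate([5095, 252, 0]) cube([122, 4666, 2310]);


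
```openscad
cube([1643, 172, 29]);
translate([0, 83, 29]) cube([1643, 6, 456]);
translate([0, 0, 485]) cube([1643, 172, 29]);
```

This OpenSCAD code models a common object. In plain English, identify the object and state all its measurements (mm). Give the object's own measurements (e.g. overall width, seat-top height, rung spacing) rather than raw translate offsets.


An I-beam lying along x, 1643 mm long. Overall section height 514 mm. Two flanges 172 mm wide (y) and 29 mm thick, one on the floor and one at the top; a web 6 mm thick runs between them, centred on the flange width.


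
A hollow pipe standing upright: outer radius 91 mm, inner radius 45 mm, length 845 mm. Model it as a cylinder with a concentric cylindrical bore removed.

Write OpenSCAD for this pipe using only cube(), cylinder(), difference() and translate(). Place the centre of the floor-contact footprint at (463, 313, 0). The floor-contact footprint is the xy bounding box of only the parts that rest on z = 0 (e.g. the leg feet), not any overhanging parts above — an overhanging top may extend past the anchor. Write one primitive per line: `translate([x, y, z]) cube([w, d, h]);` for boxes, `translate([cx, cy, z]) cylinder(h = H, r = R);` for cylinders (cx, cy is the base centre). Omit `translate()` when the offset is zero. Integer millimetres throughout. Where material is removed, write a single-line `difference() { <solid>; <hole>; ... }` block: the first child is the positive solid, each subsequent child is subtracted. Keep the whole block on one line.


difference() { translate([463, 313, 0]) cylinder(h = 845, r = 91); translate([463, 313, 0]) cylinder(h = 845, r = 45); }


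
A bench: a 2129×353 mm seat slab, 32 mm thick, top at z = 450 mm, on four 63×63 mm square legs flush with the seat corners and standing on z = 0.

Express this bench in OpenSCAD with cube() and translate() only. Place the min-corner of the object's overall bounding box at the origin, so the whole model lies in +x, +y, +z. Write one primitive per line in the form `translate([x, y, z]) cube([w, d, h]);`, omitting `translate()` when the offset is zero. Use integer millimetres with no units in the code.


// leg_h = 450 − 32 = 418
translate([0, 0, 418]) cube([2129, 353, 32]);
cube([63, 63, 418]);
translate([0, 290, 0]) cube([63, 63, 418]);
translate([2066, 0, 0]) cube([63, 63, 418]);
translate([2066, 290, 0]) cube([63, 63, 418]);


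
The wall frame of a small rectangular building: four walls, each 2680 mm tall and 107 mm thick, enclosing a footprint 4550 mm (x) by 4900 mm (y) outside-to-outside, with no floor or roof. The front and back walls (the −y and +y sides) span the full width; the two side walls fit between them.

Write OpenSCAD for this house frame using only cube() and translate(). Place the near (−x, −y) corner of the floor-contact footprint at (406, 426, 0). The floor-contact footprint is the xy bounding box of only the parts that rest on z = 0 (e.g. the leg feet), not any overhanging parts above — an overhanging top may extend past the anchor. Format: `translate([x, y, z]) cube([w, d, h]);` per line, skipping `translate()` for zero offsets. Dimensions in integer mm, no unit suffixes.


translate([406, 426, 0]) cube([4550, 107, 2680]);
translate([406, 5219, 0]) cube([4550, 107, 2680]);
translate([406, 533, 0]) cube([107, 4686, 2680]);
translate([4849, 533, 0]) cube([107, 4686, 2680]);


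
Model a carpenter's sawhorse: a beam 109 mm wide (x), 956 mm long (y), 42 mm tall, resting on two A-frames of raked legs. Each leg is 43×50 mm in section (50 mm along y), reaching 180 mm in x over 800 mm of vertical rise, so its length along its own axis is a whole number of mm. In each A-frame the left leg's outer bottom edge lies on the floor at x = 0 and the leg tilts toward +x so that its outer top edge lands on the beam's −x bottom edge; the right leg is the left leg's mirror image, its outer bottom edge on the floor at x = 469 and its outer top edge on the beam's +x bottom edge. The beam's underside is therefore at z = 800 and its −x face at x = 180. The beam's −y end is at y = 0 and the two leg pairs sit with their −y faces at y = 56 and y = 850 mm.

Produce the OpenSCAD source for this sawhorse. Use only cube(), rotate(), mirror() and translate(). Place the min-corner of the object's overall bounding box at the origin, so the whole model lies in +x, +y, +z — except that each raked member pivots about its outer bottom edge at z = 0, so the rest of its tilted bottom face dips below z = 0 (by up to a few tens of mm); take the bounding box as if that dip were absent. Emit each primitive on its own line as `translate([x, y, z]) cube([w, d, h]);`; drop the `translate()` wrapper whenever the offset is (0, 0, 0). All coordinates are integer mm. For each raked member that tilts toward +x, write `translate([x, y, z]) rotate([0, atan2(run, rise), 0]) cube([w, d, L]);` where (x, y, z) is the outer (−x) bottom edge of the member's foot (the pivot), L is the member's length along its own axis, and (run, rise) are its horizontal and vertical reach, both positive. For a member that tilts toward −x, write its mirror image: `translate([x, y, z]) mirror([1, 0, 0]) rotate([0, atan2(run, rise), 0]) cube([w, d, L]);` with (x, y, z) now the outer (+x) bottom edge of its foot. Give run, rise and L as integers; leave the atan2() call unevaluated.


translate([180, 0, 800]) cube([109, 956, 42]);
translate([0, 56, 0]) rotate([0, atan2(180, 800), 0]) cube([43, 50, 820]);
translate([469, 56, 0]) mirror([1, 0, 0]) rotate([0, atan2(180, 800), 0]) cube([43, 50, 820]);
translate([0, 850, 0]) rotate([0, atan2(180, 800), 0]) cube([43, 50, 820]);
translate([469, 850, 0]) mirror([1, 0, 0]) rotate([0, atan2(180, 800), 0]) cube([43, 50, 820]);


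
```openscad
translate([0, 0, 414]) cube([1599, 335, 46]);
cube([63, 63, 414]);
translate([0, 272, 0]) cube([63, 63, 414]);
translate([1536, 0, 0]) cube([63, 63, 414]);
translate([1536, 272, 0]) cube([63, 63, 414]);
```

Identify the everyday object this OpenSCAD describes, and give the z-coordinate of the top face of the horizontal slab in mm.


A bench. The seat-top height is 460 mm.

A long slab on four corner posts — a bench. The slab sits at z = 414 with thickness 46, so the top is 414 + 46 = 460 mm.


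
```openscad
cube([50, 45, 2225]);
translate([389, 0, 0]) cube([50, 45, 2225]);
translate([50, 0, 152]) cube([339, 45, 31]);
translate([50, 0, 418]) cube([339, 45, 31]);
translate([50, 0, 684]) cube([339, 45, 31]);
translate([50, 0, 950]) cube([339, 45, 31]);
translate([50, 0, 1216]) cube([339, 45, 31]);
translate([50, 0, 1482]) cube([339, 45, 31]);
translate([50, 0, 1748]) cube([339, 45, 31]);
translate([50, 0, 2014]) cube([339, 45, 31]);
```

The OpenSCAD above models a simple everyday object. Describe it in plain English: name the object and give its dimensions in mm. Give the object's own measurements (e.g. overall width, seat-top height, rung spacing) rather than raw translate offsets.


A straight ladder. Two 50×45 mm vertical rails, 2225 mm tall, stand 439 mm apart (outside-to-outside) with their front faces coplanar on the −y side. 8 rungs, each 45 mm deep and 31 mm tall, span between the inner faces of the rails, front faces flush with the rails. The lowest rung's underside is at z = 152 mm and rungs are spaced 266 mm apart (underside to underside).


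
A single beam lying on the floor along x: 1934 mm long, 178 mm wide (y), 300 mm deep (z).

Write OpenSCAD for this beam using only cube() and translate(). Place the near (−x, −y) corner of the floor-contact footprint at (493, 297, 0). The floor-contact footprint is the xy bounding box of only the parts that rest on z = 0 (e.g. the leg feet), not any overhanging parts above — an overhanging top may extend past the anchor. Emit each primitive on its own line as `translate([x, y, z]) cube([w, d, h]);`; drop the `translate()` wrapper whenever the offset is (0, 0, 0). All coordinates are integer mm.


translate([493, 297, 0]) cube([1934, 178, 300]);


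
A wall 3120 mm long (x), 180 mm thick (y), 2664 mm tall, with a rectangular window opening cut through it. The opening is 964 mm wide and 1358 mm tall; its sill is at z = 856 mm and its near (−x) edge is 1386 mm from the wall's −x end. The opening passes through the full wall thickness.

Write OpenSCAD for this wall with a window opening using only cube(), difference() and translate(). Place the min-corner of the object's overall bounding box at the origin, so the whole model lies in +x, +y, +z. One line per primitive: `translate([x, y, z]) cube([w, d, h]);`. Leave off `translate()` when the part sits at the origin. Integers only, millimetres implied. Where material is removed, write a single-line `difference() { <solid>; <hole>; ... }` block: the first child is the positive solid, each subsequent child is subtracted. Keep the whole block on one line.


difference() { cube([3120, 180, 2664]); translate([1386, 0, 856]) cube([964, 180, 1358]); }


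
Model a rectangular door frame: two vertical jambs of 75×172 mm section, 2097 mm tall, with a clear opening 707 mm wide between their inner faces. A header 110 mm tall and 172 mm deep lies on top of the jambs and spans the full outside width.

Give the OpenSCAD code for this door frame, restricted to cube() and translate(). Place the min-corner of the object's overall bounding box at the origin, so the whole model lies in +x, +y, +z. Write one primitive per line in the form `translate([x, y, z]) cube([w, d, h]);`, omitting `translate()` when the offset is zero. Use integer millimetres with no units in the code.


cube([75, 172, 2097]);
translate([782, 0, 0]) cube([75, 172, 2097]);
translate([0, 0, 2097]) cube([857, 172, 110]);


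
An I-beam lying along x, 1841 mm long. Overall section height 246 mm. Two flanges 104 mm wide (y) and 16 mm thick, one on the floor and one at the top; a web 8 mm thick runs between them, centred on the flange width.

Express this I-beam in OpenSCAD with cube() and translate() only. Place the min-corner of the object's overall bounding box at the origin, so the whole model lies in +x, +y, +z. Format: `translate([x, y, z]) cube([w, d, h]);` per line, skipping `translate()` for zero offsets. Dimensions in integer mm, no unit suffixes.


cube([1841, 104, 16]);
translate([0, 48, 16]) cube([1841, 8, 214]);
translate([0, 0, 230]) cube([1841, 104, 16]);


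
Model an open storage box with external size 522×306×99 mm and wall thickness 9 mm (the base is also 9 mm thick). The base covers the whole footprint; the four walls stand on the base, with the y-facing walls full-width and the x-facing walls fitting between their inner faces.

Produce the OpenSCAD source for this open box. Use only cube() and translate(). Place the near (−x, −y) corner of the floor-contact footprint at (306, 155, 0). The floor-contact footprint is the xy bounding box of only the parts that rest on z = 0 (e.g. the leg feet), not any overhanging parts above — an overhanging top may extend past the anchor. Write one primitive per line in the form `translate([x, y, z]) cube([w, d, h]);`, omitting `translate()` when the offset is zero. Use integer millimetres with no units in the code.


translate([306, 155, 0]) cube([522, 306, 9]);
translate([306, 155, 9]) cube([522, 9, 90]);
translate([306, 452, 9]) cube([522, 9, 90]);
translate([306, 164, 9]) cube([9, 288, 90]);
translate([819, 164, 9]) cube([9, 288, 90]);


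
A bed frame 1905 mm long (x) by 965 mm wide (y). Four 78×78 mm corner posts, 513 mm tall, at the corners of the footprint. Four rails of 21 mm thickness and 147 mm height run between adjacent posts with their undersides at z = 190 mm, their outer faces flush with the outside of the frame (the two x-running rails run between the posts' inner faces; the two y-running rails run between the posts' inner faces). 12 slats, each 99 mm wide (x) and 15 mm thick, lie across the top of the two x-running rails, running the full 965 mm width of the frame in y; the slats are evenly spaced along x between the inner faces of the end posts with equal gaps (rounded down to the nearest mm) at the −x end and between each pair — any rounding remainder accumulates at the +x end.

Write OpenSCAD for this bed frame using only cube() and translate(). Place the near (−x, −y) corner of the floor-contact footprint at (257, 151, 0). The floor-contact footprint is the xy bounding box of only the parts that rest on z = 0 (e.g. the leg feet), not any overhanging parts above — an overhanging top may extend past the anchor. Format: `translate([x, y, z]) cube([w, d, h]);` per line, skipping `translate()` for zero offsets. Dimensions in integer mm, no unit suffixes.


// slat z = rail_z + rail_h = 190 + 147 = 337
// slat gap = ⌊(1749 − 12·99) / 13⌋ = 43
translate([257, 151, 0]) cube([78, 78, 513]);
translate([257, 1038, 0]) cube([78, 78, 513]);
translate([2084, 151, 0]) cube([78, 78, 513]);
translate([2084, 1038, 0]) cube([78, 78, 513]);
translate([335, 151, 190]) cube([1749, 21, 147]);
translate([335, 1095, 190]) cube([1749, 21, 147]);
translate([257, 229, 190]) cube([21, 809, 147]);
translate([2141, 229, 190]) cube([21, 809, 147]);
translate([378, 151, 337]) cube([99, 965, 15]);
translate([520, 151, 337]) cube([99, 965, 15]);
translate([662, 151, 337]) cube([99, 965, 15]);
translate([804, 151, 337]) cube([99, 965, 15]);
translate([946, 151, 337]) cube([99, 965, 15]);
translate([1088, 151, 337]) cube([99, 965, 15]);
translate([1230, 151, 337]) cube([99, 965, 15]);
translate([1372, 151, 337]) cube([99, 965, 15]);
translate([1514, 151, 337]) cube([99, 965, 15]);
translate([1656, 151, 337]) cube([99, 965, 15]);
translate([1798, 151, 337]) cube([99, 965, 15]);
translate([1940, 151, 337]) cube([99, 965, 15]);


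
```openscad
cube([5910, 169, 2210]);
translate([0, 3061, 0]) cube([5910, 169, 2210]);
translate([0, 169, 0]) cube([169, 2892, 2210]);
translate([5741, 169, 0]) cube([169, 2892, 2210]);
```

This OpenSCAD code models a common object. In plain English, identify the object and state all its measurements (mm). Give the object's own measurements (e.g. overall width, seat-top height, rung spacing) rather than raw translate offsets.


The wall frame of a small rectangular building: four walls, each 2210 mm tall and 169 mm thick, enclosing a footprint 5910 mm (x) by 3230 mm (y) outside-to-outside, with no floor or roof. The front and back walls (the −y and +y sides) span the full width; the two side walls fit between them.


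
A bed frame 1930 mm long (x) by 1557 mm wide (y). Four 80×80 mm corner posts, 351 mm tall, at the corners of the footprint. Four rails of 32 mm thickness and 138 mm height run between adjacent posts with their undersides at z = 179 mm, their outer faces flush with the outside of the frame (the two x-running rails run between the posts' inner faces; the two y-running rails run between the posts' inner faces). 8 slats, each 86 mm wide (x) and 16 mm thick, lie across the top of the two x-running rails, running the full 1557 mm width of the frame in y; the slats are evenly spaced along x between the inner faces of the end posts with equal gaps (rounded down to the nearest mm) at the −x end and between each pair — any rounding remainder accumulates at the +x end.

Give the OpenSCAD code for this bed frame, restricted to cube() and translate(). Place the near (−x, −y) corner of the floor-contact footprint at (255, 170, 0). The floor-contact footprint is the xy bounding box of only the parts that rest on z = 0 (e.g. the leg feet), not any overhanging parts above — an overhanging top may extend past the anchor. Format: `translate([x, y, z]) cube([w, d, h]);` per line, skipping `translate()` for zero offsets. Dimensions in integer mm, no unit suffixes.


translate([255, 170, 0]) cube([80, 80, 351]);
translate([255, 1647, 0]) cube([80, 80, 351]);
translate([2105, 170, 0]) cube([80, 80, 351]);
translate([2105, 1647, 0]) cube([80, 80, 351]);
translate([335, 170, 179]) cube([1770, 32, 138]);
translate([335, 1695, 179]) cube([1770, 32, 138]);
translate([255, 250, 179]) cube([32, 1397, 138]);
translate([2153, 250, 179]) cube([32, 1397, 138]);
translate([455, 170, 317]) cube([86, 1557, 16]);
translate([661, 170, 317]) cube([86, 1557, 16]);
translate([867, 170, 317]) cube([86, 1557, 16]);
translate([1073, 170, 317]) cube([86, 1557, 16]);
translate([1279, 170, 317]) cube([86, 1557, 16]);
translate([1485, 170, 317]) cube([86, 1557, 16]);
translate([1691, 170, 317]) cube([86, 1557, 16]);
translate([1897, 170, 317]) cube([86, 1557, 16]);


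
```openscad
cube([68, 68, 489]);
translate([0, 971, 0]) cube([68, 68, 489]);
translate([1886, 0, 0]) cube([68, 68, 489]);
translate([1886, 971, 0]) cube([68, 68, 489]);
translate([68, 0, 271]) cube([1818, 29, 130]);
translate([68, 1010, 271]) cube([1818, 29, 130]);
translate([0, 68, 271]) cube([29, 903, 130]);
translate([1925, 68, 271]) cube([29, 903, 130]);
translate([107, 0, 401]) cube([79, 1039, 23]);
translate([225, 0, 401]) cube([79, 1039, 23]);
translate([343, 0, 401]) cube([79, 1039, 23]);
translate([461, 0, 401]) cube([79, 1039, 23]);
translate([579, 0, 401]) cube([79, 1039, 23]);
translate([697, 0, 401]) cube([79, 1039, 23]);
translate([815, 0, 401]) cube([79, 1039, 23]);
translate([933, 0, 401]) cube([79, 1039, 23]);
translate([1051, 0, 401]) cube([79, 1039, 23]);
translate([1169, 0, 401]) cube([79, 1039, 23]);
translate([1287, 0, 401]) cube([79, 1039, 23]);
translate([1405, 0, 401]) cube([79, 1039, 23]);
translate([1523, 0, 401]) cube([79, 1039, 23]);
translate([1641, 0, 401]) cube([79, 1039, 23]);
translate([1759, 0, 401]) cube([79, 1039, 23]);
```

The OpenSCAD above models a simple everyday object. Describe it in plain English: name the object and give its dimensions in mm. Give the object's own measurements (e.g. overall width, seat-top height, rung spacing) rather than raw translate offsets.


A bed frame 1954 mm long (x) by 1039 mm wide (y). Four 68×68 mm corner posts, 489 mm tall, at the corners of the footprint. Four rails of 29 mm thickness and 130 mm height run between adjacent posts with their undersides at z = 271 mm, their outer faces flush with the outside of the frame (the two x-running rails run between the posts' inner faces; the two y-running rails run between the posts' inner faces). 15 slats, each 79 mm wide (x) and 23 mm thick, lie across the top of the two x-running rails, running the full 1039 mm width of the frame in y; along x they sit between the end posts with a 39 mm gap after the −x posts and between neighbouring slats, leaving 48 mm before the +x posts.


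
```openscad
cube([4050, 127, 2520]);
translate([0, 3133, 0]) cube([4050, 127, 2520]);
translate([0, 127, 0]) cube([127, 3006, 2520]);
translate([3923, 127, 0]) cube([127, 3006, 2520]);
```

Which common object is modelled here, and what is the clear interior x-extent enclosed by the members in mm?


A house (or room) frame. The interior width is 3796 mm.

Four 2520 mm walls enclosing a rectangle with no floor or roof — a room or house frame. Outside width is 4050 mm and wall thickness is 127 mm, so the interior width is 4050 − 2 × 127 = 3796 mm.


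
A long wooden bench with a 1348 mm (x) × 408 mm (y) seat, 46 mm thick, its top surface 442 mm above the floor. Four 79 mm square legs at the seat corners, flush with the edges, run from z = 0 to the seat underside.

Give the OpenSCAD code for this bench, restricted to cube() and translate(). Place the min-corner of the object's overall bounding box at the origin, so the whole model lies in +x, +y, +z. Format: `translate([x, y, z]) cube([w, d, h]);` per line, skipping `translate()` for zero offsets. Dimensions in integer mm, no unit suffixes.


translate([0, 0, 396]) cube([1348, 408, 46]);
cube([79, 79, 396]);
translate([0, 329, 0]) cube([79, 79, 396]);
translate([1269, 0, 0]) cube([79, 79, 396]);
translate([1269, 329, 0]) cube([79, 79, 396]);


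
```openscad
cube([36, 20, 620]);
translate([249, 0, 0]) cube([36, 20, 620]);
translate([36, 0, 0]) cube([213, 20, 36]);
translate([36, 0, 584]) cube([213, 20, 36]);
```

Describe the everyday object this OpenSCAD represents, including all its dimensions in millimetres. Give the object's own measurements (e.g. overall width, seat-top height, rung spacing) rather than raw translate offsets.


A rectangular picture frame lying in the x–z plane (depth along y). The opening is 213 mm wide (x) by 548 mm tall (z), surrounded by a border 36 mm wide on all four sides. The frame is 20 mm deep and is made of two full-height vertical stiles with two horizontal rails fitted between them.


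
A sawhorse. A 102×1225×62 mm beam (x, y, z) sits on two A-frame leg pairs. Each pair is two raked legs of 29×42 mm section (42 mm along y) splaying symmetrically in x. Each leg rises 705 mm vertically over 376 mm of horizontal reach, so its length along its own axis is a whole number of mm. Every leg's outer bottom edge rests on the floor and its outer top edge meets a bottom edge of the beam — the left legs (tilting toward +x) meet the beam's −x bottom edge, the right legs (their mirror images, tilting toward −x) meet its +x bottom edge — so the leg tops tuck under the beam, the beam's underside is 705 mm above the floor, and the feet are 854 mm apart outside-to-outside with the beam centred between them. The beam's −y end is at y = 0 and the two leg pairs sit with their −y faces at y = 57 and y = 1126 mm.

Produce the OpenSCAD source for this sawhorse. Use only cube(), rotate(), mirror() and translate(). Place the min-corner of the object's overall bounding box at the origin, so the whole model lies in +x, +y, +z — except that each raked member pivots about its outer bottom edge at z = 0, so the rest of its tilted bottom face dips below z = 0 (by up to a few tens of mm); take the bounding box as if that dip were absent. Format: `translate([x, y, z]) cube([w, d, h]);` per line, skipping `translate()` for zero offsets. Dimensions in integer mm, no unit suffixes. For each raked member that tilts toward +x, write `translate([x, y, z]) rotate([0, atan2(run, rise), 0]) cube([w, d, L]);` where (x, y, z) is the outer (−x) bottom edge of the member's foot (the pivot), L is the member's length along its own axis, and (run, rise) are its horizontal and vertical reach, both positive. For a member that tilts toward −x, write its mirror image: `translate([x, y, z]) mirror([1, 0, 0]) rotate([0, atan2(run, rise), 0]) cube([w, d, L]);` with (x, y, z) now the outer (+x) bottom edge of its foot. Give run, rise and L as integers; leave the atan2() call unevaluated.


translate([376, 0, 705]) cube([102, 1225, 62]);
translate([0, 57, 0]) rotate([0, atan2(376, 705), 0]) cube([29, 42, 799]);
translate([854, 57, 0]) mirror([1, 0, 0]) rotate([0, atan2(376, 705), 0]) cube([29, 42, 799]);
translate([0, 1126, 0]) rotate([0, atan2(376, 705), 0]) cube([29, 42, 799]);
translate([854, 1126, 0]) mirror([1, 0, 0]) rotate([0, atan2(376, 705), 0]) cube([29, 42, 799]);


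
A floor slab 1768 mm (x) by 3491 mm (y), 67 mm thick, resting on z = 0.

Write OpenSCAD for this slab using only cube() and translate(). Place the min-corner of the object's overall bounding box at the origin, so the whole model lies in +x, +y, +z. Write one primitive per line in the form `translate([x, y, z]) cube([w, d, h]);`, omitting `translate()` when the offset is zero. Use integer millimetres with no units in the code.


cube([1768, 3491, 67]);


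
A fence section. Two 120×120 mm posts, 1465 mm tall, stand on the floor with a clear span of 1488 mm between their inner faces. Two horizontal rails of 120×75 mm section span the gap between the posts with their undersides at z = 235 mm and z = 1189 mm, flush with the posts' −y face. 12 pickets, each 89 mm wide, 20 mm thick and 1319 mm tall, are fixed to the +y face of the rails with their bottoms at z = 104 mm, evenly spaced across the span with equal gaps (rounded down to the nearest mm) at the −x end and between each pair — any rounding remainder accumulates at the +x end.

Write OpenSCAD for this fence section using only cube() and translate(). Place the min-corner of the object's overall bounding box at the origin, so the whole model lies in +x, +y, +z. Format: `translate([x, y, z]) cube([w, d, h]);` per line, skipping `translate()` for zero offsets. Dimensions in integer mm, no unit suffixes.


cube([120, 120, 1465]);
translate([1608, 0, 0]) cube([120, 120, 1465]);
translate([120, 0, 235]) cube([1488, 120, 75]);
translate([120, 0, 1189]) cube([1488, 120, 75]);
translate([152, 120, 104]) cube([89, 20, 1319]);
translate([273, 120, 104]) cube([89, 20, 1319]);
translate([394, 120, 104]) cube([89, 20, 1319]);
translate([515, 120, 104]) cube([89, 20, 1319]);
translate([636, 120, 104]) cube([89, 20, 1319]);
translate([757, 120, 104]) cube([89, 20, 1319]);
translate([878, 120, 104]) cube([89, 20, 1319]);
translate([999, 120, 104]) cube([89, 20, 1319]);
translate([1120, 120, 104]) cube([89, 20, 1319]);
translate([1241, 120, 104]) cube([89, 20, 1319]);
translate([1362, 120, 104]) cube([89, 20, 1319]);
translate([1483, 120, 104]) cube([89, 20, 1319]);


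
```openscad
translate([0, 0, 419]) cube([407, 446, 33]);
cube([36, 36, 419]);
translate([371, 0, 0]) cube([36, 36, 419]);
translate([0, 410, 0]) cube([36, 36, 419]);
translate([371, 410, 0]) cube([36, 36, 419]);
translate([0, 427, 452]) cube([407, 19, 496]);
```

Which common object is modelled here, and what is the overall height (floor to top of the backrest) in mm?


A chair. The overall height is 948 mm.

A slab on four corner posts with a tall panel at the back — a chair. The seat slab sits at z = 419 with thickness 33, and the 496 mm backrest starts at the seat top, so the overall height is 419 + 33 + 496 = 948 mm.


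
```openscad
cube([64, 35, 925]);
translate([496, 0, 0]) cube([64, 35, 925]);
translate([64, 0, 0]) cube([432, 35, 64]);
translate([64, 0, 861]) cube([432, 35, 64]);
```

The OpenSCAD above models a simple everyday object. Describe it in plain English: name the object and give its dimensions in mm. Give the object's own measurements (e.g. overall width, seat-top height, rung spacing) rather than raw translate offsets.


A rectangular picture frame lying in the x–z plane (depth along y). The opening is 432 mm wide (x) by 797 mm tall (z), surrounded by a border 64 mm wide on all four sides. The frame is 35 mm deep and is made of two full-height vertical stiles with two horizontal rails fitted between them.


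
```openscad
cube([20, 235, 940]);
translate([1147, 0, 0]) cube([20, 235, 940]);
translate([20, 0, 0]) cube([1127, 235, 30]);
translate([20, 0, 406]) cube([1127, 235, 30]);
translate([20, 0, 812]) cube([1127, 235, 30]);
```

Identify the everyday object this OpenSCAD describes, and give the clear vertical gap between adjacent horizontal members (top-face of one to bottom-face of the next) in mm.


A bookshelf. The clear shelf gap is 376 mm.

Two tall side panels with 3 horizontal boards between them — a bookshelf. The first two shelf undersides are at z = 0 and z = 406; with shelf thickness 30, the clear gap is 406 − 0 − 30 = 376 mm.


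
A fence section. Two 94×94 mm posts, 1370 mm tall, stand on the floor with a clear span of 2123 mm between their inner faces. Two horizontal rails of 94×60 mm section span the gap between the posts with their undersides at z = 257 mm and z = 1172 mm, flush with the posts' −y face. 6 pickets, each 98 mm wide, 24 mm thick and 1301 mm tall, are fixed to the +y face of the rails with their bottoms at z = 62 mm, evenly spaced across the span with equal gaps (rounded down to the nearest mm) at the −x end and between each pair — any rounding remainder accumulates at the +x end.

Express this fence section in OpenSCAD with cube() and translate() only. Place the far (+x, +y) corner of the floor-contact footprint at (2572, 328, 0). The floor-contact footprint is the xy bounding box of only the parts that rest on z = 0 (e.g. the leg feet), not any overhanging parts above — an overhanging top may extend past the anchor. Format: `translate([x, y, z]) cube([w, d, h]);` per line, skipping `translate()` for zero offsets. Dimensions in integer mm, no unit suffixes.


translate([261, 234, 0]) cube([94, 94, 1370]);
translate([2478, 234, 0]) cube([94, 94, 1370]);
translate([355, 234, 257]) cube([2123, 94, 60]);
translate([355, 234, 1172]) cube([2123, 94, 60]);
translate([574, 328, 62]) cube([98, 24, 1301]);
translate([891, 328, 62]) cube([98, 24, 1301]);
translate([1208, 328, 62]) cube([98, 24, 1301]);
translate([1525, 328, 62]) cube([98, 24, 1301]);
translate([1842, 328, 62]) cube([98, 24, 1301]);
translate([2159, 328, 62]) cube([98, 24, 1301]);
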